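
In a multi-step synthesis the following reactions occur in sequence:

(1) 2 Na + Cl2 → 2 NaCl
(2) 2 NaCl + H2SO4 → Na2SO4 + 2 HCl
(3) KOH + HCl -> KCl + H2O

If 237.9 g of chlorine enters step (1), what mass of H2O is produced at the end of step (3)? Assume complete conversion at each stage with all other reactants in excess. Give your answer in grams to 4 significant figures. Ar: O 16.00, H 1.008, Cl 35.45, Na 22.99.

M(Cl2) = 2(35.45) = 70.90 g/mol.
M(H2O) = 2(1.008) + 16.00 = 18.016 g/mol.
n(Cl2) = 237.9 / 70.90 = 3.3554 mol.
Reaction (1): Cl2→NaCl ratio 1:2 ⇒ n(NaCl) = 6.7109 mol.
Reaction (2): NaCl→HCl ratio 2:2 ⇒ n(HCl) = 6.7109 mol.
Reaction (3): HCl→H2O ratio 1:1 ⇒ n(H2O) = 6.7109 mol.
Mass of H2O = 6.7109 × 18.016 = 120.90 g.

120.9 g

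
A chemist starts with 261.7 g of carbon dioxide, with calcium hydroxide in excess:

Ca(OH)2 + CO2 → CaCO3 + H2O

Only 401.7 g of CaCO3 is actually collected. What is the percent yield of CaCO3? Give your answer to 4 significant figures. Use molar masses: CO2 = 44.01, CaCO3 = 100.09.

n(CO2) = 261.70 g / 44.01 g/mol = 5.9464 mol.
From the equation the CO2:CaCO3 mole ratio is 1:1, so n(CaCO3) = 5.9464 × 1/1 = 5.9464 mol.
Mass of CaCO3 = 5.9464 mol × 100.09 g/mol = 595.17 g.
This is the theoretical yield. Percent yield = 401.7 g / 595.17 g × 100% = 67.493%.

67.49 %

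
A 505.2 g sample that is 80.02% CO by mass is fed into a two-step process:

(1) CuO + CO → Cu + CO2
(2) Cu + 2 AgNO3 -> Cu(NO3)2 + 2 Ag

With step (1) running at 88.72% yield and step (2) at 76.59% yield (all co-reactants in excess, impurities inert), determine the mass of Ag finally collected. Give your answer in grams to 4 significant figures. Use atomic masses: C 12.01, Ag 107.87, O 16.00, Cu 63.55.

Pure CO = 505.2 × 0.8002 = 404.26 g.
M(CO) = 12.01 + 16.00 = 28.01 g/mol.
M(Ag) = 107.87 g/mol.
n(CO) = 404.26 / 28.01 = 14.433 mol.
Step 1 (CO:Cu = 1:1): theoretical n(Cu) = 14.433 mol; at 88.72% yield, n(Cu) = 12.805 mol.
Step 2 (Cu:Ag = 1:2): theoretical n(Ag) = 25.609 mol, so theoretical mass = 25.609 × 107.87 = 2762.5 g.
At 76.59% yield, actual mass of Ag = 2762.5 × 0.7659 = 2115.8 g.

2116 g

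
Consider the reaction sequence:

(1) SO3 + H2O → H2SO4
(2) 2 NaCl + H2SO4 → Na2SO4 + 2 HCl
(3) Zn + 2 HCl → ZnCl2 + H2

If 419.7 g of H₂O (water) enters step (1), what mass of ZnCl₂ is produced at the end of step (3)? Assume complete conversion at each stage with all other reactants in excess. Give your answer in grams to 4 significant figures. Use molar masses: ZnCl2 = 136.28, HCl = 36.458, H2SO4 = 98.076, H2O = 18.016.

3175 g

n(H2O) = 419.7 / 18.016 = 23.296 mol.
Reaction (1): H2O→H2SO4 ratio 1:1 ⇒ n(H2SO4) = 23.296 mol.
Reaction (2): H2SO4→HCl ratio 1:2 ⇒ n(HCl) = 46.592 mol.
Reaction (3): HCl→ZnCl2 ratio 2:1 ⇒ n(ZnCl2) = 23.296 mol.
Mass of ZnCl2 = 23.296 × 136.28 = 3174.8 g.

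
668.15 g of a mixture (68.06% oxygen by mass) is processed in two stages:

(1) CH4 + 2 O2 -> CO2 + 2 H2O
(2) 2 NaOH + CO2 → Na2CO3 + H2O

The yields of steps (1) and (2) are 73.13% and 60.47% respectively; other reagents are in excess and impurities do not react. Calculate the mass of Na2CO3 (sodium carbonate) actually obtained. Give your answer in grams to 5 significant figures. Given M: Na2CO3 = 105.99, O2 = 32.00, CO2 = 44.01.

333.03 g

Pure O2 = 668.15 × 0.6806 = 454.743 g.
n(O2) = 454.743 / 32.00 = 14.2107 mol.
Step 1 (O2:CO2 = 2:1): theoretical n(CO2) = 7.10536 mol; at 73.13% yield, n(CO2) = 5.19615 mol.
Step 2 (CO2:Na2CO3 = 1:1): theoretical n(Na2CO3) = 5.19615 mol, so theoretical mass = 5.19615 × 105.99 = 550.740 g.
At 60.47% yield, actual mass of Na2CO3 = 550.740 × 0.6047 = 333.032 g.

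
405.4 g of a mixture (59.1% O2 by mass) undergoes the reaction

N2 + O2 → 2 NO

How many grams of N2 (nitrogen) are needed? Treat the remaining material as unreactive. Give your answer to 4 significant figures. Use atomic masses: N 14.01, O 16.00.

209.8 g

Mass of pure O2 = 405.4 g × 0.591 = 239.59 g.
M(O2) = 2(16.00) = 32.00 g/mol.
M(N2) = 2(14.01) = 28.02 g/mol.
n(O2) = 239.59 g / 32.00 g/mol = 7.4872 mol.
From the equation the O2:N2 mole ratio is 1:1, so n(N2) = 7.4872 × 1/1 = 7.4872 mol.
Mass of N2 = 7.4872 mol × 28.02 g/mol = 209.79 g.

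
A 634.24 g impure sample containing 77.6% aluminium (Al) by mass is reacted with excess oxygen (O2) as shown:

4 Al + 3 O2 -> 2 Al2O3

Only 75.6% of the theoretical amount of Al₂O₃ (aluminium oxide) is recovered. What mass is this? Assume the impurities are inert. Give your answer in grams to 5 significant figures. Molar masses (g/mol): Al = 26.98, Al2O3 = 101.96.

Pure Al available = 634.24 g × 0.776 = 492.170 g.
n(Al) = 492.170 g / 26.98 g/mol = 18.2420 mol.
From the equation the Al:Al2O3 mole ratio is 4:2, so n(Al2O3) = 18.2420 × 2/4 = 9.12102 mol.
Mass of Al2O3 = 9.12102 mol × 101.96 g/mol = 929.979 g.
Actual mass collected = 929.979 g × 0.756 = 703.064 g.

703.06 g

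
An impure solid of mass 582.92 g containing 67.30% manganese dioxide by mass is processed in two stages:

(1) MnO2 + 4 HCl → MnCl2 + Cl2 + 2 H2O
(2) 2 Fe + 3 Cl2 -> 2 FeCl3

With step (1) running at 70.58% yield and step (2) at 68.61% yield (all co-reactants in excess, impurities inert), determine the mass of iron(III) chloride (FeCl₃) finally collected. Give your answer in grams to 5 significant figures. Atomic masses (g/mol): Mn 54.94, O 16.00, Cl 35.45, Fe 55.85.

Pure MnO2 = 582.92 × 0.6730 = 392.305 g.
M(MnO2) = 54.94 + 2(16.00) = 86.94 g/mol.
M(FeCl3) = 55.85 + 3(35.45) = 162.20 g/mol.
n(MnO2) = 392.305 / 86.94 = 4.51237 mol.
Step 1 (MnO2:Cl2 = 1:1): theoretical n(Cl2) = 4.51237 mol; at 70.58% yield, n(Cl2) = 3.18483 mol.
Step 2 (Cl2:FeCl3 = 3:2): theoretical n(FeCl3) = 2.12322 mol, so theoretical mass = 2.12322 × 162.20 = 344.386 g.
At 68.61% yield, actual mass of FeCl3 = 344.386 × 0.6861 = 236.283 g.

236.28 g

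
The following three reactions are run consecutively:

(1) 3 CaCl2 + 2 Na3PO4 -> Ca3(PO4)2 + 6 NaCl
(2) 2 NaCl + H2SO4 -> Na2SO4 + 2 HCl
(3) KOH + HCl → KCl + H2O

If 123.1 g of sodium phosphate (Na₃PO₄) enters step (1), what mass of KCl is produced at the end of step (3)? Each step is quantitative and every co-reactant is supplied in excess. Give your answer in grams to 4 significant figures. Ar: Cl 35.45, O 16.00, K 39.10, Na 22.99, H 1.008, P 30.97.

167.9 g

M(Na3PO4) = 3(22.99) + 30.97 + 4(16.00) = 163.94 g/mol.
M(KCl) = 39.10 + 35.45 = 74.55 g/mol.
n(Na3PO4) = 123.1 / 163.94 = 0.75088 mol.
Reaction (1): Na3PO4→NaCl ratio 2:6 ⇒ n(NaCl) = 2.2527 mol.
Reaction (2): NaCl→HCl ratio 2:2 ⇒ n(HCl) = 2.2527 mol.
Reaction (3): HCl→KCl ratio 1:1 ⇒ n(KCl) = 2.2527 mol.
Mass of KCl = 2.2527 × 74.55 = 167.94 g.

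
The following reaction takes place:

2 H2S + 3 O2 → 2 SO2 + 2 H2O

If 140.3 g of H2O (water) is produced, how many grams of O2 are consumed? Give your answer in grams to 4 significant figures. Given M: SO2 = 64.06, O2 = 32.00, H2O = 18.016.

373.8 g

n(H2O) = 140.30 g / 18.016 g/mol = 7.7875 mol.
From the equation the H2O:O2 mole ratio is 2:3, so n(O2) = 7.7875 × 3/2 = 11.681 mol.
Mass of O2 = 11.681 mol × 32.00 g/mol = 373.80 g.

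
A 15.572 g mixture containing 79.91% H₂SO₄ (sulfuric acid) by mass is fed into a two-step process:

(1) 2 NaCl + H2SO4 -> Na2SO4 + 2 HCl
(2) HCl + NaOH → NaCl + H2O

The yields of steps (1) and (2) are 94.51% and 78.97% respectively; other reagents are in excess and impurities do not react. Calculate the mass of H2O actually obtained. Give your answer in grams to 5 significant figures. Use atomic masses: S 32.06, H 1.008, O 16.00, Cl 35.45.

Pure H2SO4 = 15.572 × 0.7991 = 12.4436 g.
M(H2SO4) = 2(1.008) + 32.06 + 4(16.00) = 98.076 g/mol.
M(H2O) = 2(1.008) + 16.00 = 18.016 g/mol.
n(H2SO4) = 12.4436 / 98.076 = 0.126877 mol.
Step 1 (H2SO4:HCl = 1:2): theoretical n(HCl) = 0.253754 mol; at 94.51% yield, n(HCl) = 0.239823 mol.
Step 2 (HCl:H2O = 1:1): theoretical n(H2O) = 0.239823 mol, so theoretical mass = 0.239823 × 18.016 = 4.32065 g.
At 78.97% yield, actual mass of H2O = 4.32065 × 0.7897 = 3.41202 g.

3.4120 g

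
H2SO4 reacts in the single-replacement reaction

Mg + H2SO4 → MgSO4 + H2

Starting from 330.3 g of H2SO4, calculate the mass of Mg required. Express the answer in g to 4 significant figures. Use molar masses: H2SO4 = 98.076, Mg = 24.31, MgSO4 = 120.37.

81.87 g

n(H2SO4) = 330.30 g / 98.076 g/mol = 3.3678 mol.
From the equation the H2SO4:Mg mole ratio is 1:1, so n(Mg) = 3.3678 × 1/1 = 3.3678 mol.
Mass of Mg = 3.3678 mol × 24.31 g/mol = 81.871 g.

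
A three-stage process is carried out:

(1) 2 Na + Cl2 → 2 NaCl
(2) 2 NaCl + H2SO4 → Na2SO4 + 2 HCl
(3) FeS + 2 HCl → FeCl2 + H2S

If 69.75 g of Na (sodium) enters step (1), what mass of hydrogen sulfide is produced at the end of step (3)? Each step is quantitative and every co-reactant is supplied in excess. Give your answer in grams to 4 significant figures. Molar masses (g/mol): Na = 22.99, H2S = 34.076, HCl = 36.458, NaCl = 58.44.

n(Na) = 69.75 / 22.99 = 3.0339 mol.
Reaction (1): Na→NaCl ratio 2:2 ⇒ n(NaCl) = 3.0339 mol.
Reaction (2): NaCl→HCl ratio 2:2 ⇒ n(HCl) = 3.0339 mol.
Reaction (3): HCl→H2S ratio 2:1 ⇒ n(H2S) = 1.5170 mol.
Mass of H2S = 1.5170 × 34.076 = 51.692 g.

51.69 g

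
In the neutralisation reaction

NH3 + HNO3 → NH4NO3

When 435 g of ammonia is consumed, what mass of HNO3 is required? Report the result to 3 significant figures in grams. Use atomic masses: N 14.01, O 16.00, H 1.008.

M(NH3) = 14.01 + 3(1.008) = 17.034 g/mol.
M(HNO3) = 1.008 + 14.01 + 3(16.00) = 63.018 g/mol.
n(NH3) = 435.0 g / 17.034 g/mol = 25.54 mol.
From the equation the NH3:HNO3 mole ratio is 1:1, so n(HNO3) = 25.54 × 1/1 = 25.54 mol.
Mass of HNO3 = 25.54 mol × 63.018 g/mol = 1609 g.

1610 g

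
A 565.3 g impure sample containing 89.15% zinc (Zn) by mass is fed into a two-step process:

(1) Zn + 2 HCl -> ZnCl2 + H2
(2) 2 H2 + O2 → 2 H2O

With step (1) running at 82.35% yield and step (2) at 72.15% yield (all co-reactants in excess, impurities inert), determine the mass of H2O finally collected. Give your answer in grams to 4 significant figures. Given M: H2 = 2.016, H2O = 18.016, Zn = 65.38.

82.51 g

Pure Zn = 565.3 × 0.8915 = 503.96 g.
n(Zn) = 503.96 / 65.38 = 7.7082 mol.
Step 1 (Zn:H2 = 1:1): theoretical n(H2) = 7.7082 mol; at 82.35% yield, n(H2) = 6.3477 mol.
Step 2 (H2:H2O = 2:2): theoretical n(H2O) = 6.3477 mol, so theoretical mass = 6.3477 × 18.016 = 114.36 g.
At 72.15% yield, actual mass of H2O = 114.36 × 0.7215 = 82.511 g.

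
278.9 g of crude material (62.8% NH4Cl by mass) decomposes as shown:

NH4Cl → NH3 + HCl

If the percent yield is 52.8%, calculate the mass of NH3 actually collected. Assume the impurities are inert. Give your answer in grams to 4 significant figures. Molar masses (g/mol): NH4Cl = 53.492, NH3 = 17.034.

29.45 g

Pure NH4Cl available = 278.9 g × 0.628 = 175.15 g.
n(NH4Cl) = 175.15 g / 53.492 g/mol = 3.2743 mol.
From the equation the NH4Cl:NH3 mole ratio is 1:1, so n(NH3) = 3.2743 × 1/1 = 3.2743 mol.
Mass of NH3 = 3.2743 mol × 17.034 g/mol = 55.775 g.
Actual mass collected = 55.775 g × 0.528 = 29.449 g.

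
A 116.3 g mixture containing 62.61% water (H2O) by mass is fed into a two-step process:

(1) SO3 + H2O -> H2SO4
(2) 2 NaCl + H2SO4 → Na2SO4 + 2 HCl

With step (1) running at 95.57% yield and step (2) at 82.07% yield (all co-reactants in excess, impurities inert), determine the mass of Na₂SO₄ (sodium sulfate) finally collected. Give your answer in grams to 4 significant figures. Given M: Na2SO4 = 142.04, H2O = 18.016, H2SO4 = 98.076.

450.3 g

Pure H2O = 116.3 × 0.6261 = 72.815 g.
n(H2O) = 72.815 / 18.016 = 4.0417 mol.
Step 1 (H2O:H2SO4 = 1:1): theoretical n(H2SO4) = 4.0417 mol; at 95.57% yield, n(H2SO4) = 3.8627 mol.
Step 2 (H2SO4:Na2SO4 = 1:1): theoretical n(Na2SO4) = 3.8627 mol, so theoretical mass = 3.8627 × 142.04 = 548.65 g.
At 82.07% yield, actual mass of Na2SO4 = 548.65 × 0.8207 = 450.28 g.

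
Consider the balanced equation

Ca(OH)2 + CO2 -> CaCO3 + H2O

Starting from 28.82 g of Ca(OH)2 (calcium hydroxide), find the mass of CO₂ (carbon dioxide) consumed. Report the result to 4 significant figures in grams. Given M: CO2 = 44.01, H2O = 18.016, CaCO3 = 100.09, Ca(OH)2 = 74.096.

17.12 g

n(Ca(OH)2) = 28.820 g / 74.096 g/mol = 0.38895 mol.
From the equation the Ca(OH)2:CO2 mole ratio is 1:1, so n(CO2) = 0.38895 × 1/1 = 0.38895 mol.
Mass of CO2 = 0.38895 mol × 44.01 g/mol = 17.118 g.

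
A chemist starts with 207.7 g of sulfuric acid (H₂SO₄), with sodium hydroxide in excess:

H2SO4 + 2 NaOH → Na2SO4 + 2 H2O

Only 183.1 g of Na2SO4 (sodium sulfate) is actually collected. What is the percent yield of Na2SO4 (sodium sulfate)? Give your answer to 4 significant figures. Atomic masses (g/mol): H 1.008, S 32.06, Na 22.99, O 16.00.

60.87 %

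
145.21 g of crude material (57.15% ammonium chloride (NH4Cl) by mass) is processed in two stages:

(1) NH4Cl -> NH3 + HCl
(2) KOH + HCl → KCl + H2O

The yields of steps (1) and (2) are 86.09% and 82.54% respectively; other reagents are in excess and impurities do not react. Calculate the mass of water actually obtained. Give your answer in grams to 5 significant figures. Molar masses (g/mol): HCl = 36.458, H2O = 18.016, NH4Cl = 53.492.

19.861 g

Pure NH4Cl = 145.21 × 0.5715 = 82.9875 g.
n(NH4Cl) = 82.9875 / 53.492 = 1.55140 mol.
Step 1 (NH4Cl:HCl = 1:1): theoretical n(HCl) = 1.55140 mol; at 86.09% yield, n(HCl) = 1.33560 mol.
Step 2 (HCl:H2O = 1:1): theoretical n(H2O) = 1.33560 mol, so theoretical mass = 1.33560 × 18.016 = 24.0622 g.
At 82.54% yield, actual mass of H2O = 24.0622 × 0.8254 = 19.8609 g.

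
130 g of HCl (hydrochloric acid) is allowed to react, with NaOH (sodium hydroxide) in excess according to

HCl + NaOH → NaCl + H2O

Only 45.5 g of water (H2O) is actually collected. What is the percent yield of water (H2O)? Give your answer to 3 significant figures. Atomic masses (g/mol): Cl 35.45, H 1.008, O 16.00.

70.8 %

M(HCl) = 1.008 + 35.45 = 36.458 g/mol.
M(H2O) = 2(1.008) + 16.00 = 18.016 g/mol.
n(HCl) = 130.0 g / 36.458 g/mol = 3.566 mol.
From the equation the HCl:H2O mole ratio is 1:1, so n(H2O) = 3.566 × 1/1 = 3.566 mol.
Mass of H2O = 3.566 mol × 18.016 g/mol = 64.24 g.
This is the theoretical yield. Percent yield = 45.5 g / 64.24 g × 100% = 70.83%.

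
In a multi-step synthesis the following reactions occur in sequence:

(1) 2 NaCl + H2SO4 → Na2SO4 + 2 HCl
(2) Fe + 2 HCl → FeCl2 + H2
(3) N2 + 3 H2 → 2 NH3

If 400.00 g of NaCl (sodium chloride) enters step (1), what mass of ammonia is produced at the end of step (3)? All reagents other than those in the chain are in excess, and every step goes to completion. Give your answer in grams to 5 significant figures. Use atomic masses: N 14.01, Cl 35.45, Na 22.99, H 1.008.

38.864 g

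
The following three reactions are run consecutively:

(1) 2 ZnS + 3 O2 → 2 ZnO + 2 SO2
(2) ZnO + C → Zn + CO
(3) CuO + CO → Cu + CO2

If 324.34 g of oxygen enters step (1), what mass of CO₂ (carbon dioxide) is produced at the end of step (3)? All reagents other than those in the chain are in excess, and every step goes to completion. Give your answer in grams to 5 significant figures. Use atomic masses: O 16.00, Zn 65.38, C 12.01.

M(O2) = 2(16.00) = 32.00 g/mol.
M(CO2) = 12.01 + 2(16.00) = 44.01 g/mol.
n(O2) = 324.34 / 32.00 = 10.1356 mol.
Reaction (1): O2→ZnO ratio 3:2 ⇒ n(ZnO) = 6.75708 mol.
Reaction (2): ZnO→CO ratio 1:1 ⇒ n(CO) = 6.75708 mol.
Reaction (3): CO→CO2 ratio 1:1 ⇒ n(CO2) = 6.75708 mol.
Mass of CO2 = 6.75708 × 44.01 = 297.379 g.

297.38 g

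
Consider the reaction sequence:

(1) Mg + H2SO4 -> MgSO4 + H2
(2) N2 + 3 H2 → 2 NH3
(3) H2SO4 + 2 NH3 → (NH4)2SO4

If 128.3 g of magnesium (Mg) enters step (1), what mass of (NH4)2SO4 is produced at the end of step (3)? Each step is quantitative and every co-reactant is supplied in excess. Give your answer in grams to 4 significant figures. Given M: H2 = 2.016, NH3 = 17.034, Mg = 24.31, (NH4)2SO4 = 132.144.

232.5 g

n(Mg) = 128.3 / 24.31 = 5.2777 mol.
Reaction (1): Mg→H2 ratio 1:1 ⇒ n(H2) = 5.2777 mol.
Reaction (2): H2→NH3 ratio 3:2 ⇒ n(NH3) = 3.5184 mol.
Reaction (3): NH3→(NH4)2SO4 ratio 2:1 ⇒ n((NH4)2SO4) = 1.7592 mol.
Mass of (NH4)2SO4 = 1.7592 × 132.144 = 232.47 g.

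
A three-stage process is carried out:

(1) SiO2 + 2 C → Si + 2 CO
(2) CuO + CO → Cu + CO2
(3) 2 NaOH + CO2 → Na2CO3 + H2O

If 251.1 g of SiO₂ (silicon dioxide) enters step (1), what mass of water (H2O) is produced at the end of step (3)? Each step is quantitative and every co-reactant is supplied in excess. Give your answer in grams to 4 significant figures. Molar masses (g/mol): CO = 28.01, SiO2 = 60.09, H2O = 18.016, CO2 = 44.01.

150.6 g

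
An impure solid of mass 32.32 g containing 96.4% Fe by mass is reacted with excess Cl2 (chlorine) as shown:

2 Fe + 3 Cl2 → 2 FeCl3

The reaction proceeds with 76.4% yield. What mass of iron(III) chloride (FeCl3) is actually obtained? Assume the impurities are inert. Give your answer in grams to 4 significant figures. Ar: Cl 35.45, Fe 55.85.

Pure Fe available = 32.32 g × 0.964 = 31.156 g.
M(Fe) = 55.85 g/mol.
M(FeCl3) = 55.85 + 3(35.45) = 162.20 g/mol.
n(Fe) = 31.156 g / 55.85 g/mol = 0.55786 mol.
From the equation the Fe:FeCl3 mole ratio is 2:2, so n(FeCl3) = 0.55786 × 2/2 = 0.55786 mol.
Mass of FeCl3 = 0.55786 mol × 162.20 g/mol = 90.485 g.
Actual mass collected = 90.485 g × 0.764 = 69.130 g.

69.13 g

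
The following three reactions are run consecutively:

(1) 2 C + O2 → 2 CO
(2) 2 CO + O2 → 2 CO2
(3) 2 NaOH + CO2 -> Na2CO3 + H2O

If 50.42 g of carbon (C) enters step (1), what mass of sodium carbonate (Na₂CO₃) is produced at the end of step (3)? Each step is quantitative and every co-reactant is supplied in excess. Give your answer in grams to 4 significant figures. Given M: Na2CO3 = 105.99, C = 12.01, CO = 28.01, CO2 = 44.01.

445.0 g

n(C) = 50.42 / 12.01 = 4.1982 mol.
Reaction (1): C→CO ratio 2:2 ⇒ n(CO) = 4.1982 mol.
Reaction (2): CO→CO2 ratio 2:2 ⇒ n(CO2) = 4.1982 mol.
Reaction (3): CO2→Na2CO3 ratio 1:1 ⇒ n(Na2CO3) = 4.1982 mol.
Mass of Na2CO3 = 4.1982 × 105.99 = 444.96 g.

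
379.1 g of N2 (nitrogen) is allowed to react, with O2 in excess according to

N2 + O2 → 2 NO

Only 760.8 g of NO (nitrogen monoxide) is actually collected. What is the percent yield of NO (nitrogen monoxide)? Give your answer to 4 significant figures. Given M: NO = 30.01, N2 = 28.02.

93.69 %

n(N2) = 379.10 g / 28.02 g/mol = 13.530 mol.
From the equation the N2:NO mole ratio is 1:2, so n(NO) = 13.530 × 2/1 = 27.059 mol.
Mass of NO = 27.059 mol × 30.01 g/mol = 812.05 g.
This is the theoretical yield. Percent yield = 760.8 g / 812.05 g × 100% = 93.689%.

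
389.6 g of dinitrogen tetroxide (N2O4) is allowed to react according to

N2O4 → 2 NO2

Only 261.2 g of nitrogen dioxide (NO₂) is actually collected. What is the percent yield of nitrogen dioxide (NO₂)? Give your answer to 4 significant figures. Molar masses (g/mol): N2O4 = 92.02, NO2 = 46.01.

n(N2O4) = 389.60 g / 92.02 g/mol = 4.2339 mol.
From the equation the N2O4:NO2 mole ratio is 1:2, so n(NO2) = 4.2339 × 2/1 = 8.4677 mol.
Mass of NO2 = 8.4677 mol × 46.01 g/mol = 389.60 g.
This is the theoretical yield. Percent yield = 261.2 g / 389.60 g × 100% = 67.043%.

67.04 %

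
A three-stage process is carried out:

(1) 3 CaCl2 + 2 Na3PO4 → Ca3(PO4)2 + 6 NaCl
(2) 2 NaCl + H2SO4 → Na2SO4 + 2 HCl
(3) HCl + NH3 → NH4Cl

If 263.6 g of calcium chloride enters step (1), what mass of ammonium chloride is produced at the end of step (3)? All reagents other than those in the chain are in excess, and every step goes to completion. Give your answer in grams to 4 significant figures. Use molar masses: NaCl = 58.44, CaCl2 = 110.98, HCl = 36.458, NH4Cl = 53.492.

n(CaCl2) = 263.6 / 110.98 = 2.3752 mol.
Reaction (1): CaCl2→NaCl ratio 3:6 ⇒ n(NaCl) = 4.7504 mol.
Reaction (2): NaCl→HCl ratio 2:2 ⇒ n(HCl) = 4.7504 mol.
Reaction (3): HCl→NH4Cl ratio 1:1 ⇒ n(NH4Cl) = 4.7504 mol.
Mass of NH4Cl = 4.7504 × 53.492 = 254.11 g.

254.1 g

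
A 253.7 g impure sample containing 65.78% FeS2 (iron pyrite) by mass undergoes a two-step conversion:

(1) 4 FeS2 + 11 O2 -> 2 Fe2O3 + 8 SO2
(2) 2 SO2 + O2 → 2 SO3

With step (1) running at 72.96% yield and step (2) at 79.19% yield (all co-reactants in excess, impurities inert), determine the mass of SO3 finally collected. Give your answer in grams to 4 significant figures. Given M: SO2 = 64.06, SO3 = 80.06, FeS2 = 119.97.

128.7 g

Pure FeS2 = 253.7 × 0.6578 = 166.88 g.
n(FeS2) = 166.88 / 119.97 = 1.3910 mol.
Step 1 (FeS2:SO2 = 4:8): theoretical n(SO2) = 2.7821 mol; at 72.96% yield, n(SO2) = 2.0298 mol.
Step 2 (SO2:SO3 = 2:2): theoretical n(SO3) = 2.0298 mol, so theoretical mass = 2.0298 × 80.06 = 162.51 g.
At 79.19% yield, actual mass of SO3 = 162.51 × 0.7919 = 128.69 g.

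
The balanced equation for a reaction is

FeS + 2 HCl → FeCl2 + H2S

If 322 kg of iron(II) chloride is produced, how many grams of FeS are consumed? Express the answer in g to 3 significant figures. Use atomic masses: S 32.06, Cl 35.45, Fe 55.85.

M(FeCl2) = 55.85 + 2(35.45) = 126.75 g/mol.
M(FeS) = 55.85 + 32.06 = 87.91 g/mol.
Convert: 322 kg = 322000 g.
n(FeCl2) = 322000 g / 126.75 g/mol = 2540 mol.
From the equation the FeCl2:FeS mole ratio is 1:1, so n(FeS) = 2540 × 1/1 = 2540 mol.
Mass of FeS = 2540 mol × 87.91 g/mol = 223300 g.

223000 g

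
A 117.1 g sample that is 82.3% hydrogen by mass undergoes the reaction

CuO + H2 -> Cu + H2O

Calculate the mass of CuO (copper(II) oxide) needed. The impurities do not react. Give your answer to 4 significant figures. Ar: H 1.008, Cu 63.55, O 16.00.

3803 g

Mass of pure H2 = 117.1 g × 0.823 = 96.373 g.
M(H2) = 2(1.008) = 2.016 g/mol.
M(CuO) = 63.55 + 16.00 = 79.55 g/mol.
n(H2) = 96.373 g / 2.016 g/mol = 47.804 mol.
From the equation the H2:CuO mole ratio is 1:1, so n(CuO) = 47.804 × 1/1 = 47.804 mol.
Mass of CuO = 47.804 mol × 79.55 g/mol = 3802.8 g.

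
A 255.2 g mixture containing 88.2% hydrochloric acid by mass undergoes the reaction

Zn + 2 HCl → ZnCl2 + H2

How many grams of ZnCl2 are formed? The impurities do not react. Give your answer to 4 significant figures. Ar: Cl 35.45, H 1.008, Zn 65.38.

Mass of pure HCl = 255.2 g × 0.882 = 225.09 g.
M(HCl) = 1.008 + 35.45 = 36.458 g/mol.
M(ZnCl2) = 65.38 + 2(35.45) = 136.28 g/mol.
n(HCl) = 225.09 g / 36.458 g/mol = 6.1739 mol.
From the equation the HCl:ZnCl2 mole ratio is 2:1, so n(ZnCl2) = 6.1739 × 1/2 = 3.0869 mol.
Mass of ZnCl2 = 3.0869 mol × 136.28 g/mol = 420.69 g.

420.7 g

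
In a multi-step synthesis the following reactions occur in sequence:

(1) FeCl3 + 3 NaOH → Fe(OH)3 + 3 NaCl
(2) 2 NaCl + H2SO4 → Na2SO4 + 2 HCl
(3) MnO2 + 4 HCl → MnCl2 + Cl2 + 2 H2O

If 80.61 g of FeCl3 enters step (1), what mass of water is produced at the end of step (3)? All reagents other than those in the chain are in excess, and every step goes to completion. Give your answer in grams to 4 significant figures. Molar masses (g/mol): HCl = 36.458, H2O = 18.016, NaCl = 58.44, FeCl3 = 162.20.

13.43 g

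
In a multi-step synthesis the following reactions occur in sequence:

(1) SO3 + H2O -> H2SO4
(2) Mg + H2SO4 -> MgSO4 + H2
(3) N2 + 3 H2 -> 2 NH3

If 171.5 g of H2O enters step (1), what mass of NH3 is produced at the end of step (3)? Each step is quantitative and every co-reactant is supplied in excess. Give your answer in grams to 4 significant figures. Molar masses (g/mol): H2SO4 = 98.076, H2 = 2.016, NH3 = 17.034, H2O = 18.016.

n(H2O) = 171.5 / 18.016 = 9.5193 mol.
Reaction (1): H2O→H2SO4 ratio 1:1 ⇒ n(H2SO4) = 9.5193 mol.
Reaction (2): H2SO4→H2 ratio 1:1 ⇒ n(H2) = 9.5193 mol.
Reaction (3): H2→NH3 ratio 3:2 ⇒ n(NH3) = 6.3462 mol.
Mass of NH3 = 6.3462 × 17.034 = 108.10 g.

108.1 g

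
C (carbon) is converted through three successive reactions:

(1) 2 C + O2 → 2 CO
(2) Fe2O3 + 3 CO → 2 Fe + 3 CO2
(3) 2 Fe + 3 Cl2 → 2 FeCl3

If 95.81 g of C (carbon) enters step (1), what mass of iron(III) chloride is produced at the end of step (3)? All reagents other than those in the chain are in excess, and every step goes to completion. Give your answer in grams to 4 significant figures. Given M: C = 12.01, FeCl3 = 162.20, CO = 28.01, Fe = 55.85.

862.6 g

n(C) = 95.81 / 12.01 = 7.9775 mol.
Reaction (1): C→CO ratio 2:2 ⇒ n(CO) = 7.9775 mol.
Reaction (2): CO→Fe ratio 3:2 ⇒ n(Fe) = 5.3183 mol.
Reaction (3): Fe→FeCl3 ratio 2:2 ⇒ n(FeCl3) = 5.3183 mol.
Mass of FeCl3 = 5.3183 × 162.20 = 862.64 g.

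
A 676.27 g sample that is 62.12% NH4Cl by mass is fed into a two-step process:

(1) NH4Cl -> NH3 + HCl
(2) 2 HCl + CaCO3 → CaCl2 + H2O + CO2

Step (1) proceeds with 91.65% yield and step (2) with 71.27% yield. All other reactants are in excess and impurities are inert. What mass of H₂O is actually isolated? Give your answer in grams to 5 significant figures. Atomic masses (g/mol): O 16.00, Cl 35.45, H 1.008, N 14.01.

46.209 g

Pure NH4Cl = 676.27 × 0.6212 = 420.099 g.
M(NH4Cl) = 14.01 + 4(1.008) + 35.45 = 53.492 g/mol.
M(H2O) = 2(1.008) + 16.00 = 18.016 g/mol.
n(NH4Cl) = 420.099 / 53.492 = 7.85349 mol.
Step 1 (NH4Cl:HCl = 1:1): theoretical n(HCl) = 7.85349 mol; at 91.65% yield, n(HCl) = 7.19772 mol.
Step 2 (HCl:H2O = 2:1): theoretical n(H2O) = 3.59886 mol, so theoretical mass = 3.59886 × 18.016 = 64.8371 g.
At 71.27% yield, actual mass of H2O = 64.8371 × 0.7127 = 46.2094 g.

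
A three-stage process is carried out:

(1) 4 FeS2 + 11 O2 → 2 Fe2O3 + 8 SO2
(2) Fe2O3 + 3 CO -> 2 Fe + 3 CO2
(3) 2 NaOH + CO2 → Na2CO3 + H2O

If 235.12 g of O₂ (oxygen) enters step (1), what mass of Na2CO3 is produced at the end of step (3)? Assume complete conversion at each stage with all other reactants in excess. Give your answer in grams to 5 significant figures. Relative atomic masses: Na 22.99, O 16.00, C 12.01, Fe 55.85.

M(O2) = 2(16.00) = 32.00 g/mol.
M(Na2CO3) = 2(22.99) + 12.01 + 3(16.00) = 105.99 g/mol.
n(O2) = 235.12 / 32.00 = 7.34750 mol.
Reaction (1): O2→Fe2O3 ratio 11:2 ⇒ n(Fe2O3) = 1.33591 mol.
Reaction (2): Fe2O3→CO2 ratio 1:3 ⇒ n(CO2) = 4.00773 mol.
Reaction (3): CO2→Na2CO3 ratio 1:1 ⇒ n(Na2CO3) = 4.00773 mol.
Mass of Na2CO3 = 4.00773 × 105.99 = 424.779 g.

424.78 g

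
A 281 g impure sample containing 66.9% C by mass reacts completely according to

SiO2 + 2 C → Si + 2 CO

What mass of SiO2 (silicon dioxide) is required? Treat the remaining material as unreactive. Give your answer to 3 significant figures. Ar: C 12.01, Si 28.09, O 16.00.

Mass of pure C = 281 g × 0.669 = 188.0 g.
M(C) = 12.01 g/mol.
M(SiO2) = 28.09 + 2(16.00) = 60.09 g/mol.
n(C) = 188.0 g / 12.01 g/mol = 15.65 mol.
From the equation the C:SiO2 mole ratio is 2:1, so n(SiO2) = 15.65 × 1/2 = 7.826 mol.
Mass of SiO2 = 7.826 mol × 60.09 g/mol = 470.3 g.

470 g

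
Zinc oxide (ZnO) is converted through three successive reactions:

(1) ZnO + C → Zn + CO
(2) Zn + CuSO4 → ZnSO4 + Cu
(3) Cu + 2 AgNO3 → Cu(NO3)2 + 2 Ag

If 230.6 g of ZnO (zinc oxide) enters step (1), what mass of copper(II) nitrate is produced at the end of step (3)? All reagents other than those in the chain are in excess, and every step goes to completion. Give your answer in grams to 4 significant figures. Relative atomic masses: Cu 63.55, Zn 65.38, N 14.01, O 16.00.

M(ZnO) = 65.38 + 16.00 = 81.38 g/mol.
M(Cu(NO3)2) = 63.55 + 2(14.01) + 6(16.00) = 187.57 g/mol.
n(ZnO) = 230.6 / 81.38 = 2.8336 mol.
Reaction (1): ZnO→Zn ratio 1:1 ⇒ n(Zn) = 2.8336 mol.
Reaction (2): Zn→Cu ratio 1:1 ⇒ n(Cu) = 2.8336 mol.
Reaction (3): Cu→Cu(NO3)2 ratio 1:1 ⇒ n(Cu(NO3)2) = 2.8336 mol.
Mass of Cu(NO3)2 = 2.8336 × 187.57 = 531.50 g.

531.5 g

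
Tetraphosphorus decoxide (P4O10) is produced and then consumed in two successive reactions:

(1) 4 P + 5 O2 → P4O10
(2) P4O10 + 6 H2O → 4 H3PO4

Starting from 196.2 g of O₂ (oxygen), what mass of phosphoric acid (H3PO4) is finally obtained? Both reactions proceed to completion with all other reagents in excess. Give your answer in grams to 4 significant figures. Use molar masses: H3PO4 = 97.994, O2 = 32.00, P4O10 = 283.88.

480.7 g

n(O2) = 196.20 / 32.00 = 6.1312 mol.
Step 1 gives a 5:1 ratio of O2 to P4O10, so n(P4O10) = 1.2262 mol.
In step 2 the P4O10:H3PO4 ratio is 1:4, so n(H3PO4) = 4.9050 mol.
Mass of H3PO4 = 4.9050 × 97.994 = 480.66 g.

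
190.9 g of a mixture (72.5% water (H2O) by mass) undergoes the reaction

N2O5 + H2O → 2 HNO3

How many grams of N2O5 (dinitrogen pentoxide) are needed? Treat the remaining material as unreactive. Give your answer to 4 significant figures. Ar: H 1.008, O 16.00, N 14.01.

Mass of pure H2O = 190.9 g × 0.725 = 138.40 g.
M(H2O) = 2(1.008) + 16.00 = 18.016 g/mol.
M(N2O5) = 2(14.01) + 5(16.00) = 108.02 g/mol.
n(H2O) = 138.40 g / 18.016 g/mol = 7.6822 mol.
From the equation the H2O:N2O5 mole ratio is 1:1, so n(N2O5) = 7.6822 × 1/1 = 7.6822 mol.
Mass of N2O5 = 7.6822 mol × 108.02 g/mol = 829.83 g.

829.8 g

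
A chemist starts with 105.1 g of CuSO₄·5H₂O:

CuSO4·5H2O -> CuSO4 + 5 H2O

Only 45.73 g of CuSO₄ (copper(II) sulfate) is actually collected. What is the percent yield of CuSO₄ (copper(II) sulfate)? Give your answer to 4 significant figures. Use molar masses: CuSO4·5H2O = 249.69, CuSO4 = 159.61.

68.07 %

n(CuSO4·5H2O) = 105.10 g / 249.69 g/mol = 0.42092 mol.
From the equation the CuSO4·5H2O:CuSO4 mole ratio is 1:1, so n(CuSO4) = 0.42092 × 1/1 = 0.42092 mol.
Mass of CuSO4 = 0.42092 mol × 159.61 g/mol = 67.183 g.
This is the theoretical yield. Percent yield = 45.73 g / 67.183 g × 100% = 68.067%.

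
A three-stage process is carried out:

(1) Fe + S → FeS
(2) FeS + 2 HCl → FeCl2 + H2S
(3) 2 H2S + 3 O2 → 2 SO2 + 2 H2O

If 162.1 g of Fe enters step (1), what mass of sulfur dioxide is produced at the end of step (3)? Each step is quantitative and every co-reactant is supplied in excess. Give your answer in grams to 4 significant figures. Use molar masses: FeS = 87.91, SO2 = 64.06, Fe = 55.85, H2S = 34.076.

185.9 g

n(Fe) = 162.1 / 55.85 = 2.9024 mol.
Reaction (1): Fe→FeS ratio 1:1 ⇒ n(FeS) = 2.9024 mol.
Reaction (2): FeS→H2S ratio 1:1 ⇒ n(H2S) = 2.9024 mol.
Reaction (3): H2S→SO2 ratio 2:2 ⇒ n(SO2) = 2.9024 mol.
Mass of SO2 = 2.9024 × 64.06 = 185.93 g.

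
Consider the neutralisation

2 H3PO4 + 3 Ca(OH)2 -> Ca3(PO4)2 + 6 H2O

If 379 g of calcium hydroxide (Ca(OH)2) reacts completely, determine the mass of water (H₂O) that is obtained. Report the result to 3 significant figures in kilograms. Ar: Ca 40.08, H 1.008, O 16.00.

M(Ca(OH)2) = 40.08 + 2(16.00) + 2(1.008) = 74.096 g/mol.
M(H2O) = 2(1.008) + 16.00 = 18.016 g/mol.
n(Ca(OH)2) = 379.0 g / 74.096 g/mol = 5.115 mol.
From the equation the Ca(OH)2:H2O mole ratio is 3:6, so n(H2O) = 5.115 × 6/3 = 10.23 mol.
Mass of H2O = 10.23 mol × 18.016 g/mol = 184.3 g.
Converting to kg: 184.3 g = 0.184 kg.

0.184 kg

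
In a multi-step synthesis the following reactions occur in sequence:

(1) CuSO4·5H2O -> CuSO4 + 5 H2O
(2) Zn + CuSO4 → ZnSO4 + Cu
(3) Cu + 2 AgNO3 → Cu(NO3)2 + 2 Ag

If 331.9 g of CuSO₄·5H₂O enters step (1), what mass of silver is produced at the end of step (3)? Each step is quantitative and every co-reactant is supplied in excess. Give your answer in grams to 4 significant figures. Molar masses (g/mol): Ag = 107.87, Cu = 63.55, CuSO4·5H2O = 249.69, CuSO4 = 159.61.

286.8 g

n(CuSO4·5H2O) = 331.9 / 249.69 = 1.3292 mol.
Reaction (1): CuSO4·5H2O→CuSO4 ratio 1:1 ⇒ n(CuSO4) = 1.3292 mol.
Reaction (2): CuSO4→Cu ratio 1:1 ⇒ n(Cu) = 1.3292 mol.
Reaction (3): Cu→Ag ratio 1:2 ⇒ n(Ag) = 2.6585 mol.
Mass of Ag = 2.6585 × 107.87 = 286.77 g.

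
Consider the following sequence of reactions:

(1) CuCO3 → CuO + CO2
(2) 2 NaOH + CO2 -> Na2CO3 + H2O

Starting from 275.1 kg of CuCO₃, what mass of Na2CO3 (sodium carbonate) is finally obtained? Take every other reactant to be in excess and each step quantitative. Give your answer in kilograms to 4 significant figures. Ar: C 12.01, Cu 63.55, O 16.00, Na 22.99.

236.0 kg

M(CuCO3) = 63.55 + 12.01 + 3(16.00) = 123.56 g/mol.
M(Na2CO3) = 2(22.99) + 12.01 + 3(16.00) = 105.99 g/mol.
275.1 kg = 275100 g.
n(CuCO3) = 275100 / 123.56 = 2226.4 mol.
Step 1 gives a 1:1 ratio of CuCO3 to CO2, so n(CO2) = 2226.4 mol.
In step 2 the CO2:Na2CO3 ratio is 1:1, so n(Na2CO3) = 2226.4 mol.
Mass of Na2CO3 = 2226.4 × 105.99 = 235980 g = 236.0 kg.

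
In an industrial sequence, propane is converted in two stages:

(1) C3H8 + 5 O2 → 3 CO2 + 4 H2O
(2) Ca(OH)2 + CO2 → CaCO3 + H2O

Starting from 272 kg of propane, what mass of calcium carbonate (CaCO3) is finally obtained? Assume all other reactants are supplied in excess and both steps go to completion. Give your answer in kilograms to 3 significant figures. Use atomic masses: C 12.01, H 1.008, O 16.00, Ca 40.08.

M(C3H8) = 3(12.01) + 8(1.008) = 44.094 g/mol.
M(CaCO3) = 40.08 + 12.01 + 3(16.00) = 100.09 g/mol.
272 kg = 272000 g.
n(C3H8) = 272000 / 44.094 = 6169 mol.
Step 1 gives a 1:3 ratio of C3H8 to CO2, so n(CO2) = 18510 mol.
In step 2 the CO2:CaCO3 ratio is 1:1, so n(CaCO3) = 18510 mol.
Mass of CaCO3 = 18510 × 100.09 = 1.852 × 10^6 g = 1850 kg.

1850 kg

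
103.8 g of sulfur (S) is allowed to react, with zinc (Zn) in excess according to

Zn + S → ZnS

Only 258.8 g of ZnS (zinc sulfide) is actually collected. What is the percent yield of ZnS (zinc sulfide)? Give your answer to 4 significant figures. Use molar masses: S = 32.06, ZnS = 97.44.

n(S) = 103.80 g / 32.06 g/mol = 3.2377 mol.
From the equation the S:ZnS mole ratio is 1:1, so n(ZnS) = 3.2377 × 1/1 = 3.2377 mol.
Mass of ZnS = 3.2377 mol × 97.44 g/mol = 315.48 g.
This is the theoretical yield. Percent yield = 258.8 g / 315.48 g × 100% = 82.034%.

82.03 %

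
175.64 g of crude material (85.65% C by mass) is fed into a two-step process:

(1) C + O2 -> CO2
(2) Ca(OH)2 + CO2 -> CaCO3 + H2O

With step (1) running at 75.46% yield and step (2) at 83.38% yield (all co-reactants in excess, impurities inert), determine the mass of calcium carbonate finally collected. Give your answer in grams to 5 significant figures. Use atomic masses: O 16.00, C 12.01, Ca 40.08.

788.82 g

Pure C = 175.64 × 0.8565 = 150.436 g.
M(C) = 12.01 g/mol.
M(CaCO3) = 40.08 + 12.01 + 3(16.00) = 100.09 g/mol.
n(C) = 150.436 / 12.01 = 12.5259 mol.
Step 1 (C:CO2 = 1:1): theoretical n(CO2) = 12.5259 mol; at 75.46% yield, n(CO2) = 9.45202 mol.
Step 2 (CO2:CaCO3 = 1:1): theoretical n(CaCO3) = 9.45202 mol, so theoretical mass = 9.45202 × 100.09 = 946.053 g.
At 83.38% yield, actual mass of CaCO3 = 946.053 × 0.8338 = 788.819 g.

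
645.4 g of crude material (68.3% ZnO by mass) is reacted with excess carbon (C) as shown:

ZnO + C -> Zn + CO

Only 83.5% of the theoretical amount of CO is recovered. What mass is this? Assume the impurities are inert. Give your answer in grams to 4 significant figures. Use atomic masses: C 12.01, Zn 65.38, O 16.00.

126.7 g

Pure ZnO available = 645.4 g × 0.683 = 440.81 g.
M(ZnO) = 65.38 + 16.00 = 81.38 g/mol.
M(CO) = 12.01 + 16.00 = 28.01 g/mol.
n(ZnO) = 440.81 g / 81.38 g/mol = 5.4167 mol.
From the equation the ZnO:CO mole ratio is 1:1, so n(CO) = 5.4167 × 1/1 = 5.4167 mol.
Mass of CO = 5.4167 mol × 28.01 g/mol = 151.72 g.
Actual mass collected = 151.72 g × 0.835 = 126.69 g.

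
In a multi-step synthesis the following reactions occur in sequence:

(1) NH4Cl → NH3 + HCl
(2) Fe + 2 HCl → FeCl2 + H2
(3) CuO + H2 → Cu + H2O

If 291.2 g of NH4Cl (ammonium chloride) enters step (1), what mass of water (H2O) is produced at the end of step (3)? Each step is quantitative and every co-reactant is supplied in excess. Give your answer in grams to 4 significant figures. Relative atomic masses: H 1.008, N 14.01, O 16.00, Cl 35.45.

49.04 g

M(NH4Cl) = 14.01 + 4(1.008) + 35.45 = 53.492 g/mol.
M(H2O) = 2(1.008) + 16.00 = 18.016 g/mol.
n(NH4Cl) = 291.2 / 53.492 = 5.4438 mol.
Reaction (1): NH4Cl→HCl ratio 1:1 ⇒ n(HCl) = 5.4438 mol.
Reaction (2): HCl→H2 ratio 2:1 ⇒ n(H2) = 2.7219 mol.
Reaction (3): H2→H2O ratio 1:1 ⇒ n(H2O) = 2.7219 mol.
Mass of H2O = 2.7219 × 18.016 = 49.038 g.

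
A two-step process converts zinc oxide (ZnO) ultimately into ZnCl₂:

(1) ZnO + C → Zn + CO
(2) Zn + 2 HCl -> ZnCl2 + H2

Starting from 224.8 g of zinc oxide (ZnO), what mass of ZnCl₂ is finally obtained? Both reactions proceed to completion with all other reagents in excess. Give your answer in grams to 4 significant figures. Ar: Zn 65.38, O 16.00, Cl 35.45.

376.5 g

M(ZnO) = 65.38 + 16.00 = 81.38 g/mol.
M(ZnCl2) = 65.38 + 2(35.45) = 136.28 g/mol.
n(ZnO) = 224.80 / 81.38 = 2.7623 mol.
Step 1 gives a 1:1 ratio of ZnO to Zn, so n(Zn) = 2.7623 mol.
In step 2 the Zn:ZnCl2 ratio is 1:1, so n(ZnCl2) = 2.7623 mol.
Mass of ZnCl2 = 2.7623 × 136.28 = 376.45 g.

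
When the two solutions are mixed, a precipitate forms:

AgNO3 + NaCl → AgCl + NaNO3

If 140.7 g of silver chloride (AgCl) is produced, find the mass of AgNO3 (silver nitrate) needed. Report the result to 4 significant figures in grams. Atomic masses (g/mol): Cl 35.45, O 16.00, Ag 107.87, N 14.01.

M(AgCl) = 107.87 + 35.45 = 143.32 g/mol.
M(AgNO3) = 107.87 + 14.01 + 3(16.00) = 169.88 g/mol.
n(AgCl) = 140.70 g / 143.32 g/mol = 0.98172 mol.
From the equation the AgCl:AgNO3 mole ratio is 1:1, so n(AgNO3) = 0.98172 × 1/1 = 0.98172 mol.
Mass of AgNO3 = 0.98172 mol × 169.88 g/mol = 166.77 g.

166.8 g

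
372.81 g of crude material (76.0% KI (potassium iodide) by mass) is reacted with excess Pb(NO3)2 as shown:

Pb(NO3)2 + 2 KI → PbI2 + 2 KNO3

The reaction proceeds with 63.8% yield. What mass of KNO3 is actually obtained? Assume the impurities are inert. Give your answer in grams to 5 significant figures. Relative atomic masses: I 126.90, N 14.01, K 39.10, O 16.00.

Pure KI available = 372.81 g × 0.760 = 283.336 g.
M(KI) = 39.10 + 126.90 = 166.00 g/mol.
M(KNO3) = 39.10 + 14.01 + 3(16.00) = 101.11 g/mol.
n(KI) = 283.336 g / 166.00 g/mol = 1.70684 mol.
From the equation the KI:KNO3 mole ratio is 2:2, so n(KNO3) = 1.70684 × 2/2 = 1.70684 mol.
Mass of KNO3 = 1.70684 mol × 101.11 g/mol = 172.579 g.
Actual mass collected = 172.579 g × 0.638 = 110.105 g.

110.11 g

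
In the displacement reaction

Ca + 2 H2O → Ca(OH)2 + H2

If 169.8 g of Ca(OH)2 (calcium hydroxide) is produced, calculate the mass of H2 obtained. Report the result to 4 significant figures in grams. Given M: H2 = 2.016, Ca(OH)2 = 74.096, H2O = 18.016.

n(Ca(OH)2) = 169.80 g / 74.096 g/mol = 2.2916 mol.
From the equation the Ca(OH)2:H2 mole ratio is 1:1, so n(H2) = 2.2916 × 1/1 = 2.2916 mol.
Mass of H2 = 2.2916 mol × 2.016 g/mol = 4.6199 g.

4.620 g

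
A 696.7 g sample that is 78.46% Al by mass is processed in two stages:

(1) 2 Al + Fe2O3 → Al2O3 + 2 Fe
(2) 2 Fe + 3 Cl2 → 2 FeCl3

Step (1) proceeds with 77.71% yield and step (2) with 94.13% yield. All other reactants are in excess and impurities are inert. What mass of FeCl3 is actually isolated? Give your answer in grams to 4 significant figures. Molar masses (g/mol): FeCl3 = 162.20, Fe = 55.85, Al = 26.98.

2404 g

Pure Al = 696.7 × 0.7846 = 546.63 g.
n(Al) = 546.63 / 26.98 = 20.261 mol.
Step 1 (Al:Fe = 2:2): theoretical n(Fe) = 20.261 mol; at 77.71% yield, n(Fe) = 15.745 mol.
Step 2 (Fe:FeCl3 = 2:2): theoretical n(FeCl3) = 15.745 mol, so theoretical mass = 15.745 × 162.20 = 2553.8 g.
At 94.13% yield, actual mass of FeCl3 = 2553.8 × 0.9413 = 2403.9 g.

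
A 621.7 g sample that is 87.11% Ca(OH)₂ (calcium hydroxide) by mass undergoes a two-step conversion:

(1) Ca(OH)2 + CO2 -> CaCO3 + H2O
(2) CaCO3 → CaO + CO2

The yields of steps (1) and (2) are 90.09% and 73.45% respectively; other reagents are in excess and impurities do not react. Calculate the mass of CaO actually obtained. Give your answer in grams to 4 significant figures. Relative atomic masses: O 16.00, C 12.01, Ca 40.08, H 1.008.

271.2 g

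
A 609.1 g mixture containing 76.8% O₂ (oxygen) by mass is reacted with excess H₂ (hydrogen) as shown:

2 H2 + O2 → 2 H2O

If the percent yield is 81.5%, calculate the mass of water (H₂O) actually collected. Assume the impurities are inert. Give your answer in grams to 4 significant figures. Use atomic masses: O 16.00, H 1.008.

Pure O2 available = 609.1 g × 0.768 = 467.79 g.
M(O2) = 2(16.00) = 32.00 g/mol.
M(H2O) = 2(1.008) + 16.00 = 18.016 g/mol.
n(O2) = 467.79 g / 32.00 g/mol = 14.618 mol.
From the equation the O2:H2O mole ratio is 1:2, so n(H2O) = 14.618 × 2/1 = 29.237 mol.
Mass of H2O = 29.237 mol × 18.016 g/mol = 526.73 g.
Actual mass collected = 526.73 g × 0.815 = 429.29 g.

429.3 g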